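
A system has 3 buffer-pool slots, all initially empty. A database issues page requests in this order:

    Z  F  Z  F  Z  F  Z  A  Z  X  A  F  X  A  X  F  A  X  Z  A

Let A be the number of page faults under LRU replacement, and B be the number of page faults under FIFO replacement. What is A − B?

1

Under LRU: F F . . . . . F . F . F . . . . . . F . → 6 faults.
Under FIFO: F F . . . . . F . F . . . . . . . . F . → 5 faults.
A − B = 6 − 5 = 1.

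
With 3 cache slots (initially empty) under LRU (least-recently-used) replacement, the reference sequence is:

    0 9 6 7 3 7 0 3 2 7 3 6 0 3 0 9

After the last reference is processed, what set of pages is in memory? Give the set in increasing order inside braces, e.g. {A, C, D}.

0: miss, frames {0}
9: miss, frames {0,9}
6: miss, frames {0,9,6}
7: miss, evict 0, frames {9,6,7}
3: miss, evict 9, frames {6,7,3}
7: hit
0: miss, evict 6, frames {3,7,0}
3: hit
2: miss, evict 7, frames {0,3,2}
7: miss, evict 0, frames {3,2,7}
3: hit
6: miss, evict 2, frames {7,3,6}
0: miss, evict 7, frames {3,6,0}
3: hit
0: hit
9: miss, evict 6, frames {3,0,9}

{0, 3, 9}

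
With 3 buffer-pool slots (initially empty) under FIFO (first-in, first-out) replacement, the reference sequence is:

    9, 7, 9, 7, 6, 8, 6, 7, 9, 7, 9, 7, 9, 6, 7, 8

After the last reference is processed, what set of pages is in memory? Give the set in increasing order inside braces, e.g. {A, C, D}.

9: miss, frames [9]
7: miss, frames [9, 7]
9: hit
7: hit
6: miss, frames [9, 7, 6]
8: miss, evict 9, frames [7, 6, 8]
6: hit
7: hit
9: miss, evict 7, frames [6, 8, 9]
7: miss, evict 6, frames [8, 9, 7]
9: hit
7: hit
9: hit
6: miss, evict 8, frames [9, 7, 6]
7: hit
8: miss, evict 9, frames [7, 6, 8]

{6, 7, 8}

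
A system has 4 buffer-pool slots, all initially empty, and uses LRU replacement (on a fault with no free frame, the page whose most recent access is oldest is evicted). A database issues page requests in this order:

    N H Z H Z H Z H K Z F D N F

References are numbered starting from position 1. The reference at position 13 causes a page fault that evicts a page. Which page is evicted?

pos 1: N: fault, frames {N}
pos 2: H: fault, frames {N,H}
pos 3: Z: fault, frames {N,H,Z}
pos 4: H: hit
pos 5: Z: hit
pos 6: H: hit
pos 7: Z: hit
pos 8: H: hit
pos 9: K: fault, frames {N,Z,H,K}
pos 10: Z: hit
pos 11: F: fault, evict N, frames {H,K,Z,F}
pos 12: D: fault, evict H, frames {K,Z,F,D}
pos 13: N: fault, evict K, frames {Z,F,D,N}
At position 13, page K is evicted.

K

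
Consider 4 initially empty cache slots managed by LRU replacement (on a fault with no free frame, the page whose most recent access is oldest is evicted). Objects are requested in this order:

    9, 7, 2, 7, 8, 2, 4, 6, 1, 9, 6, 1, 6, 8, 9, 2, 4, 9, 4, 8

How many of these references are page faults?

11

9: miss, frames {9}
7: miss, frames {9,7}
2: miss, frames {9,7,2}
7: hit
8: miss, frames {9,2,7,8}
2: hit
4: miss, evict 9, frames {7,8,2,4}
6: miss, evict 7, frames {8,2,4,6}
1: miss, evict 8, frames {2,4,6,1}
9: miss, evict 2, frames {4,6,1,9}
6: hit
1: hit
6: hit
8: miss, evict 4, frames {9,1,6,8}
9: hit
2: miss, evict 1, frames {6,8,9,2}
4: miss, evict 6, frames {8,9,2,4}
9: hit
4: hit
8: hit
Page faults: 11.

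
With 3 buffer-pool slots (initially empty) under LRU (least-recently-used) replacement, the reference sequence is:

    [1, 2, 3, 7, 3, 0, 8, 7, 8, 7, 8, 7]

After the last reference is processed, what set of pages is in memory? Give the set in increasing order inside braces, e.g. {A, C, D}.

1 → fault, frames {1}
2 → fault, frames {1,2}
3 → fault, frames {1,2,3}
7 → fault, evict 1, frames {2,3,7}
3 → hit
0 → fault, evict 2, frames {7,3,0}
8 → fault, evict 7, frames {3,0,8}
7 → fault, evict 3, frames {0,8,7}
8 → hit
7 → hit
8 → hit
7 → hit

{0, 7, 8}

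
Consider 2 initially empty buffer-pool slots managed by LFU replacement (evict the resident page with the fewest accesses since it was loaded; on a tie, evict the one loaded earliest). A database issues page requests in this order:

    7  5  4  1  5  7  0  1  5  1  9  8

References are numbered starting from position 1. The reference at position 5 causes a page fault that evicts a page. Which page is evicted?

pos 1: 7 → fault, frames {7}
pos 2: 5 → fault, frames {7,5}
pos 3: 4 → fault, evict 7, frames {5,4}
pos 4: 1 → fault, evict 5, frames {4,1}
pos 5: 5 → fault, evict 4, frames {1,5}
At position 5, page 4 is evicted.

4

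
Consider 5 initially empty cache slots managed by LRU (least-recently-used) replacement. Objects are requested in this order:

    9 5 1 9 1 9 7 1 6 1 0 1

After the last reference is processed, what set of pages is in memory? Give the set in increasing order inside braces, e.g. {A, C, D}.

9 -> fault, frames [9]
5 -> fault, frames [9, 5]
1 -> fault, frames [9, 5, 1]
9 -> hit
1 -> hit
9 -> hit
7 -> fault, frames [5, 1, 9, 7]
1 -> hit
6 -> fault, frames [5, 9, 7, 1, 6]
1 -> hit
0 -> fault, evict 5, frames [9, 7, 6, 1, 0]
1 -> hit

{0, 1, 6, 7, 9}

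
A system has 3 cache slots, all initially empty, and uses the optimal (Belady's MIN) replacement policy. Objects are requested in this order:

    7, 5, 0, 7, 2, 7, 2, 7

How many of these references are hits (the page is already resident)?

7 → miss, frames (7)
5 → miss, frames (7 5)
0 → miss, frames (7 5 0)
7 → hit
2 → miss, evict 0, frames (7 5 2)
7 → hit
2 → hit
7 → hit
Hits: 4.

4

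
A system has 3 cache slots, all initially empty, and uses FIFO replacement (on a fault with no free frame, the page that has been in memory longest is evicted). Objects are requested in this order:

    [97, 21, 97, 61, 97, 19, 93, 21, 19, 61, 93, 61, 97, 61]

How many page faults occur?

8

97: miss, frames {97}
21: miss, frames {97,21}
97: hit
61: miss, frames {97,21,61}
97: hit
19: miss, evict 97, frames {21,61,19}
93: miss, evict 21, frames {61,19,93}
21: miss, evict 61, frames {19,93,21}
19: hit
61: miss, evict 19, frames {93,21,61}
93: hit
61: hit
97: miss, evict 93, frames {21,61,97}
61: hit
Page faults: 8.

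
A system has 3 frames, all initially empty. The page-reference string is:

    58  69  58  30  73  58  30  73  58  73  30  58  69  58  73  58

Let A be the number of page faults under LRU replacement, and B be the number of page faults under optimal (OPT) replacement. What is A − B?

1

Under LRU: F F . F F . . . . . . . F . F . → 6 faults.
Under OPT: F F . F F . . . . . . . F . . . → 5 faults.
A − B = 6 − 5 = 1.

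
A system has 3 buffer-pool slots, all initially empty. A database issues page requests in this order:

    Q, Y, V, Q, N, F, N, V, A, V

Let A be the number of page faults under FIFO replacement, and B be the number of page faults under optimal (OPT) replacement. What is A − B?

1

Under FIFO: F F F . F F . . F F → 7 faults.
Under OPT: F F F . F F . . F . → 6 faults.
A − B = 7 − 6 = 1.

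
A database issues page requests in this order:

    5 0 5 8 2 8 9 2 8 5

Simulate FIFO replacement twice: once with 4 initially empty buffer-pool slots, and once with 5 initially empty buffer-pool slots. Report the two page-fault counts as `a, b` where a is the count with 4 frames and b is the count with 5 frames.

6, 5

4 frames: F F . F F . F . . F → 6 faults.
5 frames: F F . F F . F . . . → 5 faults.
5 < 6: adding a frame reduced faults, as is typical.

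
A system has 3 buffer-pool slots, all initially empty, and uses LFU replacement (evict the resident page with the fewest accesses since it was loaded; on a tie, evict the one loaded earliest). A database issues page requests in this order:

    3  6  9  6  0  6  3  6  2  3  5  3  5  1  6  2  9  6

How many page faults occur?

3 -> miss, frames [3]
6 -> miss, frames [3, 6]
9 -> miss, frames [3, 6, 9]
6 -> hit
0 -> miss, evict 3, frames [6, 9, 0]
6 -> hit
3 -> miss, evict 9, frames [6, 0, 3]
6 -> hit
2 -> miss, evict 0, frames [6, 3, 2]
3 -> hit
5 -> miss, evict 2, frames [6, 3, 5]
3 -> hit
5 -> hit
1 -> miss, evict 5, frames [6, 3, 1]
6 -> hit
2 -> miss, evict 1, frames [6, 3, 2]
9 -> miss, evict 2, frames [6, 3, 9]
6 -> hit
Page faults: 10.

10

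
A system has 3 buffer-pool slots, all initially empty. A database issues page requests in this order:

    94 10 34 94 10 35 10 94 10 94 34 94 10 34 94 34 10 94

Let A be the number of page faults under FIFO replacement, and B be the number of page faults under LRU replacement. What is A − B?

Under FIFO: F F F . . F . F F . F . . . . . . . → 7 faults.
Under LRU: F F F . . F . . . . F . . . . . . . → 5 faults.
A − B = 7 − 5 = 2.

2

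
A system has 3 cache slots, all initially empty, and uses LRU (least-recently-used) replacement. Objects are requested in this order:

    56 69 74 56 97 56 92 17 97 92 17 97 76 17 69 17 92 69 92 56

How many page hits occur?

9

56 -> fault, frames (56)
69 -> fault, frames (56 69)
74 -> fault, frames (56 69 74)
56 -> hit
97 -> fault, evict 69, frames (74 56 97)
56 -> hit
92 -> fault, evict 74, frames (97 56 92)
17 -> fault, evict 97, frames (56 92 17)
97 -> fault, evict 56, frames (92 17 97)
92 -> hit
17 -> hit
97 -> hit
76 -> fault, evict 92, frames (17 97 76)
17 -> hit
69 -> fault, evict 97, frames (76 17 69)
17 -> hit
92 -> fault, evict 76, frames (69 17 92)
69 -> hit
92 -> hit
56 -> fault, evict 17, frames (69 92 56)
Hits: 9.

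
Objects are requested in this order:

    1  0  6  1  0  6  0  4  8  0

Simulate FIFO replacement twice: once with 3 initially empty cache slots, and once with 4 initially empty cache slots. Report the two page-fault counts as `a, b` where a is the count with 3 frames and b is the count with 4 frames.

6, 5

3 frames: F F F . . . . F F F → 6 faults.
4 frames: F F F . . . . F F . → 5 faults.
5 < 6: adding a frame reduced faults, as is typical.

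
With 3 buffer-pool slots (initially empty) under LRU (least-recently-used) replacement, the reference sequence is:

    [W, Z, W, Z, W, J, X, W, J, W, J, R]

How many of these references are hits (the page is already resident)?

W: miss, frames [W]
Z: miss, frames [W, Z]
W: hit
Z: hit
W: hit
J: miss, frames [Z, W, J]
X: miss, evict Z, frames [W, J, X]
W: hit
J: hit
W: hit
J: hit
R: miss, evict X, frames [W, J, R]
Hits: 7.

7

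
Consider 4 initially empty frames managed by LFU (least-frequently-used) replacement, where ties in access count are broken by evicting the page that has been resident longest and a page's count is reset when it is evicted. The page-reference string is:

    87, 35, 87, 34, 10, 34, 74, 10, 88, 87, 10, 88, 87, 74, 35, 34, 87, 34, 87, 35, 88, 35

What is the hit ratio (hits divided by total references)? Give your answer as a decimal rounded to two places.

0.45

87 -> fault, frames [87]
35 -> fault, frames [87, 35]
87 -> hit
34 -> fault, frames [87, 35, 34]
10 -> fault, frames [87, 35, 34, 10]
34 -> hit
74 -> fault, evict 35, frames [87, 34, 10, 74]
10 -> hit
88 -> fault, evict 74, frames [87, 34, 10, 88]
87 -> hit
10 -> hit
88 -> hit
87 -> hit
74 -> fault, evict 34, frames [87, 10, 88, 74]
35 -> fault, evict 74, frames [87, 10, 88, 35]
34 -> fault, evict 35, frames [87, 10, 88, 34]
87 -> hit
34 -> hit
87 -> hit
35 -> fault, evict 88, frames [87, 10, 34, 35]
88 -> fault, evict 35, frames [87, 10, 34, 88]
35 -> fault, evict 88, frames [87, 10, 34, 35]
Hits: 10 of 22 references → 10/22 = 0.4545.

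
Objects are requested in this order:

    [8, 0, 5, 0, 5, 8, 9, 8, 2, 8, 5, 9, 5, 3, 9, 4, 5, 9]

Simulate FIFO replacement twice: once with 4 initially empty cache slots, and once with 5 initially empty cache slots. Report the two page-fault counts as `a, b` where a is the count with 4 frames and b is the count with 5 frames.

4 frames: F F F . . . F . F F . . . F . F F F → 10 faults.
5 frames: F F F . . . F . F . . . . F . F . . → 7 faults.
7 < 10: adding a frame reduced faults, as is typical.

10, 7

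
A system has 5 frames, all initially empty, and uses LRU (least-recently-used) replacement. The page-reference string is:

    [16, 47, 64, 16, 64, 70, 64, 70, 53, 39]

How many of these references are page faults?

16 -> fault, frames (16)
47 -> fault, frames (16 47)
64 -> fault, frames (16 47 64)
16 -> hit
64 -> hit
70 -> fault, frames (47 16 64 70)
64 -> hit
70 -> hit
53 -> fault, frames (47 16 64 70 53)
39 -> fault, evict 47, frames (16 64 70 53 39)
Page faults: 6.

6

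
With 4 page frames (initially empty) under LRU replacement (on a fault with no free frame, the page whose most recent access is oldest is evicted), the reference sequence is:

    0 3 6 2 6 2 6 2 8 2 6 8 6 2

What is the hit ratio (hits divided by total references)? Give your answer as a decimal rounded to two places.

0 -> fault, frames (0)
3 -> fault, frames (0 3)
6 -> fault, frames (0 3 6)
2 -> fault, frames (0 3 6 2)
6 -> hit
2 -> hit
6 -> hit
2 -> hit
8 -> fault, evict 0, frames (3 6 2 8)
2 -> hit
6 -> hit
8 -> hit
6 -> hit
2 -> hit
Hits: 9 of 14 references → 9/14 = 0.6429.

0.64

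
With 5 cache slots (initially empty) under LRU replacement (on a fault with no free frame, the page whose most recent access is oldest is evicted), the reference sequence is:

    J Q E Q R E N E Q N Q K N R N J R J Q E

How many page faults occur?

8

J: fault, frames {J}
Q: fault, frames {J,Q}
E: fault, frames {J,Q,E}
Q: hit
R: fault, frames {J,E,Q,R}
E: hit
N: fault, frames {J,Q,R,E,N}
E: hit
Q: hit
N: hit
Q: hit
K: fault, evict J, frames {R,E,N,Q,K}
N: hit
R: hit
N: hit
J: fault, evict E, frames {Q,K,R,N,J}
R: hit
J: hit
Q: hit
E: fault, evict K, frames {N,R,J,Q,E}
Page faults: 8.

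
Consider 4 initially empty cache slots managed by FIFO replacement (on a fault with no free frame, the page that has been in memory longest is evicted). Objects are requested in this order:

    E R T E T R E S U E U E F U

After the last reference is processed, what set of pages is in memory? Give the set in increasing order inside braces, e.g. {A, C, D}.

E → miss, frames (E)
R → miss, frames (E R)
T → miss, frames (E R T)
E → hit
T → hit
R → hit
E → hit
S → miss, frames (E R T S)
U → miss, evict E, frames (R T S U)
E → miss, evict R, frames (T S U E)
U → hit
E → hit
F → miss, evict T, frames (S U E F)
U → hit

{E, F, S, U}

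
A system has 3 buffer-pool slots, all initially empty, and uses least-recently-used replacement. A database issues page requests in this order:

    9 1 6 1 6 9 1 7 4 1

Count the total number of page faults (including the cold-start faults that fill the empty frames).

5

9: miss, frames (9)
1: miss, frames (9 1)
6: miss, frames (9 1 6)
1: hit
6: hit
9: hit
1: hit
7: miss, evict 6, frames (9 1 7)
4: miss, evict 9, frames (1 7 4)
1: hit
Page faults: 5.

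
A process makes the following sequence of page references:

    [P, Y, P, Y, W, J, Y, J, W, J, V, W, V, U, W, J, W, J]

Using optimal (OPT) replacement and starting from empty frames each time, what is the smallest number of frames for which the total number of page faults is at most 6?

f=1: 18 faults
f=2: 8 faults
f=3: 6 faults
f=4: 6 faults
f=5: 6 faults
f=6: 6 faults
Smallest f with faults ≤ 6 is 3.

3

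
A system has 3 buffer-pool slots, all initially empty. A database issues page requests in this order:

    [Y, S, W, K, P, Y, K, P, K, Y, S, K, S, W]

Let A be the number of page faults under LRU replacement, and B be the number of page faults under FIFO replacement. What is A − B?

Under LRU: F F F F F F . . . . F . . F → 8 faults.
Under FIFO: F F F F F F . . . . F F . F → 9 faults.
A − B = 8 − 9 = -1.

-1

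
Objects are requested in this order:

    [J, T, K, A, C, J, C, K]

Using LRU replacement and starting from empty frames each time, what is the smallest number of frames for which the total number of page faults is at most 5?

f=1: 8 faults
f=2: 7 faults
f=3: 7 faults
f=4: 6 faults
f=5: 5 faults
Smallest f with faults ≤ 5 is 5.

5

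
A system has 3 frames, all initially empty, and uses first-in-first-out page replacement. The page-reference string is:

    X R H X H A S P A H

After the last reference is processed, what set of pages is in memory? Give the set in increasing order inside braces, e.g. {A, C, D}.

{H, P, S}

X -> fault, frames [X]
R -> fault, frames [X, R]
H -> fault, frames [X, R, H]
X -> hit
H -> hit
A -> fault, evict X, frames [R, H, A]
S -> fault, evict R, frames [H, A, S]
P -> fault, evict H, frames [A, S, P]
A -> hit
H -> fault, evict A, frames [S, P, H]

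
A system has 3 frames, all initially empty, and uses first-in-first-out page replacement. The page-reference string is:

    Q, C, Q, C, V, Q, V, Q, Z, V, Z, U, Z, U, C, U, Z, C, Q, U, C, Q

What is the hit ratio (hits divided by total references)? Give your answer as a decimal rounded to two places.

Q -> fault, frames (Q)
C -> fault, frames (Q C)
Q -> hit
C -> hit
V -> fault, frames (Q C V)
Q -> hit
V -> hit
Q -> hit
Z -> fault, evict Q, frames (C V Z)
V -> hit
Z -> hit
U -> fault, evict C, frames (V Z U)
Z -> hit
U -> hit
C -> fault, evict V, frames (Z U C)
U -> hit
Z -> hit
C -> hit
Q -> fault, evict Z, frames (U C Q)
U -> hit
C -> hit
Q -> hit
Hits: 15 of 22 references → 15/22 = 0.6818.

0.68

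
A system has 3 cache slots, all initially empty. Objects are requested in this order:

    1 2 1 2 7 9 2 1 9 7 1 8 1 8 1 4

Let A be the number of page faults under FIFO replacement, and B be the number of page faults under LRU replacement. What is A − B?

Under FIFO: F F . . F F . F . . . F . . . F → 7 faults.
Under LRU: F F . . F F . F . F . F . . . F → 8 faults.
A − B = 7 − 8 = -1.

-1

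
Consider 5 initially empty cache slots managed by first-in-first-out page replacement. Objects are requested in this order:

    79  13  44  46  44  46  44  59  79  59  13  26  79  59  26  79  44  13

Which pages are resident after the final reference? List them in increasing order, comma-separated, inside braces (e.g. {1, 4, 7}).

{13, 26, 46, 59, 79}

79: fault, frames [79]
13: fault, frames [79, 13]
44: fault, frames [79, 13, 44]
46: fault, frames [79, 13, 44, 46]
44: hit
46: hit
44: hit
59: fault, frames [79, 13, 44, 46, 59]
79: hit
59: hit
13: hit
26: fault, evict 79, frames [13, 44, 46, 59, 26]
79: fault, evict 13, frames [44, 46, 59, 26, 79]
59: hit
26: hit
79: hit
44: hit
13: fault, evict 44, frames [46, 59, 26, 79, 13]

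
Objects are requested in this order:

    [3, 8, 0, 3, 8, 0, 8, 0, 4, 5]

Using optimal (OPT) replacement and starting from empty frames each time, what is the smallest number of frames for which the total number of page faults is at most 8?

f=1: 10 faults
f=2: 6 faults
f=3: 5 faults
f=4: 5 faults
f=5: 5 faults
Smallest f with faults ≤ 8 is 2.

2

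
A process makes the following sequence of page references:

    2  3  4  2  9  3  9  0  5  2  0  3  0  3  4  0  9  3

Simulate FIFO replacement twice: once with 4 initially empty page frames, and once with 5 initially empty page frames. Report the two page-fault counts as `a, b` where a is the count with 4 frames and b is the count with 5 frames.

4 frames: F F F . F . . F F F . F . . F F F . → 11 faults.
5 frames: F F F . F . . F F F . F . . F . F . → 10 faults.
10 < 11: adding a frame reduced faults, as is typical.

11, 10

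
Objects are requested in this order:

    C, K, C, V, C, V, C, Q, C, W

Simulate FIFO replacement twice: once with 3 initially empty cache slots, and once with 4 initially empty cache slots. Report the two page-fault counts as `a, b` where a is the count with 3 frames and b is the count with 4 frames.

3 frames: F F . F . . . F F F → 6 faults.
4 frames: F F . F . . . F . F → 5 faults.
5 < 6: adding a frame reduced faults, as is typical.

6, 5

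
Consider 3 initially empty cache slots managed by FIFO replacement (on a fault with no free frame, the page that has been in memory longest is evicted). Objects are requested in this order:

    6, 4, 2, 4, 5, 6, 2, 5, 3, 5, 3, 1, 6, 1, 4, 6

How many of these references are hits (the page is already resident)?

7

6: miss, frames (6)
4: miss, frames (6 4)
2: miss, frames (6 4 2)
4: hit
5: miss, evict 6, frames (4 2 5)
6: miss, evict 4, frames (2 5 6)
2: hit
5: hit
3: miss, evict 2, frames (5 6 3)
5: hit
3: hit
1: miss, evict 5, frames (6 3 1)
6: hit
1: hit
4: miss, evict 6, frames (3 1 4)
6: miss, evict 3, frames (1 4 6)
Hits: 7.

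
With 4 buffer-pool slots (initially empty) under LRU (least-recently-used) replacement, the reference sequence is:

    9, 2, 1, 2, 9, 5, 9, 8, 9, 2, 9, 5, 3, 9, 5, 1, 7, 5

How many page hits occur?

9 → fault, frames {9}
2 → fault, frames {9,2}
1 → fault, frames {9,2,1}
2 → hit
9 → hit
5 → fault, frames {1,2,9,5}
9 → hit
8 → fault, evict 1, frames {2,5,9,8}
9 → hit
2 → hit
9 → hit
5 → hit
3 → fault, evict 8, frames {2,9,5,3}
9 → hit
5 → hit
1 → fault, evict 2, frames {3,9,5,1}
7 → fault, evict 3, frames {9,5,1,7}
5 → hit
Hits: 10.

10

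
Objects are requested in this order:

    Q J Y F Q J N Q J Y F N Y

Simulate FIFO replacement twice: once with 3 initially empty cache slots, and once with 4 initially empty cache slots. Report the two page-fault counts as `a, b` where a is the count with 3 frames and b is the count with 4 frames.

9, 10

3 frames: F F F F F F F . . F F . . → 9 faults.
4 frames: F F F F . . F F F F F F . → 10 faults.
10 > 9: adding a frame increased faults — Belady's anomaly.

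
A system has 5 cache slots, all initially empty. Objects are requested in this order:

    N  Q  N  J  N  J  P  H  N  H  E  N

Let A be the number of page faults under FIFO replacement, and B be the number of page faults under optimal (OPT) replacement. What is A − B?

1

Under FIFO: F F . F . . F F . . F F → 7 faults.
Under OPT: F F . F . . F F . . F . → 6 faults.
A − B = 7 − 6 = 1.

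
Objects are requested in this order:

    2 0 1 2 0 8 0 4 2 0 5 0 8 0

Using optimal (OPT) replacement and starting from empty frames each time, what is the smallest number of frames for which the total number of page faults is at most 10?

f=1: 14 faults
f=2: 9 faults
f=3: 7 faults
f=4: 6 faults
f=5: 6 faults
f=6: 6 faults
Smallest f with faults ≤ 10 is 2.

2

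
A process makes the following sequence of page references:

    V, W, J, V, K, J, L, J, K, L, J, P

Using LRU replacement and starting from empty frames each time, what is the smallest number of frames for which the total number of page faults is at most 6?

f=1: 12 faults
f=2: 11 faults
f=3: 6 faults
f=4: 6 faults
f=5: 6 faults
f=6: 6 faults
Smallest f with faults ≤ 6 is 3.

3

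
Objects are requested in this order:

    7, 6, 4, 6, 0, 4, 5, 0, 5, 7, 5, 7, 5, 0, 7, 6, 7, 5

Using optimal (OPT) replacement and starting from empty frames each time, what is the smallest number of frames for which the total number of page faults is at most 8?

3

f=1: 18 faults
f=2: 9 faults
f=3: 6 faults
f=4: 5 faults
f=5: 5 faults
Smallest f with faults ≤ 8 is 3.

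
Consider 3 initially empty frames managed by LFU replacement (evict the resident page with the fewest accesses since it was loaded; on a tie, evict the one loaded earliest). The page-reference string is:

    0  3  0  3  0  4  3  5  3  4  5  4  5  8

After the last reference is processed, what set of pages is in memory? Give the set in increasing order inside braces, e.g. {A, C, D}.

{0, 3, 8}

0 → miss, frames {0}
3 → miss, frames {0,3}
0 → hit
3 → hit
0 → hit
4 → miss, frames {0,3,4}
3 → hit
5 → miss, evict 4, frames {0,3,5}
3 → hit
4 → miss, evict 5, frames {0,3,4}
5 → miss, evict 4, frames {0,3,5}
4 → miss, evict 5, frames {0,3,4}
5 → miss, evict 4, frames {0,3,5}
8 → miss, evict 5, frames {0,3,8}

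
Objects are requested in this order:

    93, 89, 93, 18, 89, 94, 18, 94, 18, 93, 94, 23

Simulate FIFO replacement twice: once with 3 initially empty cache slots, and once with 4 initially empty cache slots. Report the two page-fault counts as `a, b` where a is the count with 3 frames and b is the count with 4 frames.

3 frames: F F . F . F . . . F . F → 6 faults.
4 frames: F F . F . F . . . . . F → 5 faults.
5 < 6: adding a frame reduced faults, as is typical.

6, 5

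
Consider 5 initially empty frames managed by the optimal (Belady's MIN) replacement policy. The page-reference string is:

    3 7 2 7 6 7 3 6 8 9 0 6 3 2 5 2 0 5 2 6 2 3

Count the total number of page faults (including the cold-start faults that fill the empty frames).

3 → fault, frames (3)
7 → fault, frames (3 7)
2 → fault, frames (3 7 2)
7 → hit
6 → fault, frames (3 7 2 6)
7 → hit
3 → hit
6 → hit
8 → fault, frames (3 7 2 6 8)
9 → fault, evict 8, frames (3 7 2 6 9)
0 → fault, evict 9, frames (3 7 2 6 0)
6 → hit
3 → hit
2 → hit
5 → fault, evict 7, frames (3 2 6 0 5)
2 → hit
0 → hit
5 → hit
2 → hit
6 → hit
2 → hit
3 → hit
Page faults: 8.

8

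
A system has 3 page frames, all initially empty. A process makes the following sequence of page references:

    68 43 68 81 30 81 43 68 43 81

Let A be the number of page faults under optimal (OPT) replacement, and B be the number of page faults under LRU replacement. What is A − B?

Under OPT: F F . F F . . F . . → 5 faults.
Under LRU: F F . F F . F F . . → 6 faults.
A − B = 5 − 6 = -1.

-1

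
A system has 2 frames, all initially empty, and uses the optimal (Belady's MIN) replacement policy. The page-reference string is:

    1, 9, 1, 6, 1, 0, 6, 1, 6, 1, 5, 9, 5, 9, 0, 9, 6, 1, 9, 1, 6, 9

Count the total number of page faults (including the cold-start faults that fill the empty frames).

1 → miss, frames (1)
9 → miss, frames (1 9)
1 → hit
6 → miss, evict 9, frames (1 6)
1 → hit
0 → miss, evict 1, frames (6 0)
6 → hit
1 → miss, evict 0, frames (6 1)
6 → hit
1 → hit
5 → miss, evict 1, frames (6 5)
9 → miss, evict 6, frames (5 9)
5 → hit
9 → hit
0 → miss, evict 5, frames (9 0)
9 → hit
6 → miss, evict 0, frames (9 6)
1 → miss, evict 6, frames (9 1)
9 → hit
1 → hit
6 → miss, evict 1, frames (9 6)
9 → hit
Page faults: 11.

11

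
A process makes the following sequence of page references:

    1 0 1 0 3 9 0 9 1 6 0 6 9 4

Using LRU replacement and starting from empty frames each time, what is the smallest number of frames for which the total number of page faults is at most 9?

f=1: 14 faults
f=2: 10 faults
f=3: 9 faults
f=4: 6 faults
f=5: 6 faults
f=6: 6 faults
Smallest f with faults ≤ 9 is 3.

3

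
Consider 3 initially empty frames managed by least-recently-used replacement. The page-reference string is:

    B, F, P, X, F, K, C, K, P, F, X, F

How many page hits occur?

3

B → fault, frames {B}
F → fault, frames {B,F}
P → fault, frames {B,F,P}
X → fault, evict B, frames {F,P,X}
F → hit
K → fault, evict P, frames {X,F,K}
C → fault, evict X, frames {F,K,C}
K → hit
P → fault, evict F, frames {C,K,P}
F → fault, evict C, frames {K,P,F}
X → fault, evict K, frames {P,F,X}
F → hit
Hits: 3.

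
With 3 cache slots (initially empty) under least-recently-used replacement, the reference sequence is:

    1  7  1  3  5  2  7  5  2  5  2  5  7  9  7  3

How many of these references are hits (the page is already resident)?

1 -> fault, frames [1]
7 -> fault, frames [1, 7]
1 -> hit
3 -> fault, frames [7, 1, 3]
5 -> fault, evict 7, frames [1, 3, 5]
2 -> fault, evict 1, frames [3, 5, 2]
7 -> fault, evict 3, frames [5, 2, 7]
5 -> hit
2 -> hit
5 -> hit
2 -> hit
5 -> hit
7 -> hit
9 -> fault, evict 2, frames [5, 7, 9]
7 -> hit
3 -> fault, evict 5, frames [9, 7, 3]
Hits: 8.

8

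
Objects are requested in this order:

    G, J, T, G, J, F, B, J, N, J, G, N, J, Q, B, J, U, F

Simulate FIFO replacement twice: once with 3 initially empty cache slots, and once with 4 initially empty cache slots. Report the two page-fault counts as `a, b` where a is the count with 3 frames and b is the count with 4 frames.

13, 12

3 frames: F F F . . F F F F . F . . F F F F F → 13 faults.
4 frames: F F F . . F F . F F F . . F F . F F → 12 faults.
12 < 13: adding a frame reduced faults, as is typical.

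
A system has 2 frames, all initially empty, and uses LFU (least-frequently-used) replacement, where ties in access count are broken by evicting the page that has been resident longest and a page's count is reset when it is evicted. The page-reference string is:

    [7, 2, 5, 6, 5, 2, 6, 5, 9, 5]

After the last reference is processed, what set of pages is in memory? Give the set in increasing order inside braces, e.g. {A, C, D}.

7 -> miss, frames (7)
2 -> miss, frames (7 2)
5 -> miss, evict 7, frames (2 5)
6 -> miss, evict 2, frames (5 6)
5 -> hit
2 -> miss, evict 6, frames (5 2)
6 -> miss, evict 2, frames (5 6)
5 -> hit
9 -> miss, evict 6, frames (5 9)
5 -> hit

{5, 9}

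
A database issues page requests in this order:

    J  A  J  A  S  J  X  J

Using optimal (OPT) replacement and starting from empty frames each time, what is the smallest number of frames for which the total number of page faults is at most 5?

2

f=1: 8 faults
f=2: 4 faults
f=3: 4 faults
f=4: 4 faults
Smallest f with faults ≤ 5 is 2.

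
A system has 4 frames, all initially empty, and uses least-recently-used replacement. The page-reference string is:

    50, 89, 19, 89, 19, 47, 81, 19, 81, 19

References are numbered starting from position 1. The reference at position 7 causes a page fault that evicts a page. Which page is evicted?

pos 1: 50 → fault, frames (50)
pos 2: 89 → fault, frames (50 89)
pos 3: 19 → fault, frames (50 89 19)
pos 4: 89 → hit
pos 5: 19 → hit
pos 6: 47 → fault, frames (50 89 19 47)
pos 7: 81 → fault, evict 50, frames (89 19 47 81)
At position 7, page 50 is evicted.

50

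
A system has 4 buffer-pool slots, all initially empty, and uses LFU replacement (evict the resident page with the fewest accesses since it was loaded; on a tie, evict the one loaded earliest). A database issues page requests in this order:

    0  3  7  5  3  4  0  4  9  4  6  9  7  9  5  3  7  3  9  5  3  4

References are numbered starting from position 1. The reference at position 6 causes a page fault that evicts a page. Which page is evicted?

0

pos 1: 0 → miss, frames {0}
pos 2: 3 → miss, frames {0,3}
pos 3: 7 → miss, frames {0,3,7}
pos 4: 5 → miss, frames {0,3,7,5}
pos 5: 3 → hit
pos 6: 4 → miss, evict 0, frames {3,7,5,4}
At position 6, page 0 is evicted.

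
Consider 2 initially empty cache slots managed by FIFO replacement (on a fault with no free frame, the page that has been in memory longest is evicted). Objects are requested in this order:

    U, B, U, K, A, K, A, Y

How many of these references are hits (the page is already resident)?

3

U: miss, frames {U}
B: miss, frames {U,B}
U: hit
K: miss, evict U, frames {B,K}
A: miss, evict B, frames {K,A}
K: hit
A: hit
Y: miss, evict K, frames {A,Y}
Hits: 3.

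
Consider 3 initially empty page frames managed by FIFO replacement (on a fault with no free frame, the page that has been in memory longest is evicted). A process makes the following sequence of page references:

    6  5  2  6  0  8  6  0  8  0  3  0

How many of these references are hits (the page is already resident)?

6 → fault, frames {6}
5 → fault, frames {6,5}
2 → fault, frames {6,5,2}
6 → hit
0 → fault, evict 6, frames {5,2,0}
8 → fault, evict 5, frames {2,0,8}
6 → fault, evict 2, frames {0,8,6}
0 → hit
8 → hit
0 → hit
3 → fault, evict 0, frames {8,6,3}
0 → fault, evict 8, frames {6,3,0}
Hits: 4.

4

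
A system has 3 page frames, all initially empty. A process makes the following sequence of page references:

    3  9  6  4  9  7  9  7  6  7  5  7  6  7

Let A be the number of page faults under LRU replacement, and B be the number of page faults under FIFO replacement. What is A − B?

-2

Under LRU: F F F F . F . . F . F . . . → 7 faults.
Under FIFO: F F F F . F F . F . F F . . → 9 faults.
A − B = 7 − 9 = -2.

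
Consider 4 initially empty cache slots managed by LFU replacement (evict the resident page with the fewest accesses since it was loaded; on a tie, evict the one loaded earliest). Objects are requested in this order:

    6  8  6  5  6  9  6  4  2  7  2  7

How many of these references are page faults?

7

6 -> fault, frames {6}
8 -> fault, frames {6,8}
6 -> hit
5 -> fault, frames {6,8,5}
6 -> hit
9 -> fault, frames {6,8,5,9}
6 -> hit
4 -> fault, evict 8, frames {6,5,9,4}
2 -> fault, evict 5, frames {6,9,4,2}
7 -> fault, evict 9, frames {6,4,2,7}
2 -> hit
7 -> hit
Page faults: 7.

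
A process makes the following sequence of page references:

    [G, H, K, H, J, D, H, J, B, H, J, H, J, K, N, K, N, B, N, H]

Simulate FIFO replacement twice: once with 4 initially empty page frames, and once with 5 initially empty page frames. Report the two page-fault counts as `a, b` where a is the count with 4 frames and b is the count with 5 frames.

9, 8

4 frames: F F F . F F . . F F . . . F F . . . . . → 9 faults.
5 frames: F F F . F F . . F . . . . . F . . . . F → 8 faults.
8 < 9: adding a frame reduced faults, as is typical.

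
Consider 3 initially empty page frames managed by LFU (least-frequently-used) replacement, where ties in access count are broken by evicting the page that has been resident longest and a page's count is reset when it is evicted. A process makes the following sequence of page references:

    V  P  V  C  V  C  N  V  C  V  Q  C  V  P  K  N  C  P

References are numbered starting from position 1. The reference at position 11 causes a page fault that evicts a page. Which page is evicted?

pos 1: V -> miss, frames {V}
pos 2: P -> miss, frames {V,P}
pos 3: V -> hit
pos 4: C -> miss, frames {V,P,C}
pos 5: V -> hit
pos 6: C -> hit
pos 7: N -> miss, evict P, frames {V,C,N}
pos 8: V -> hit
pos 9: C -> hit
pos 10: V -> hit
pos 11: Q -> miss, evict N, frames {V,C,Q}
At position 11, page N is evicted.

N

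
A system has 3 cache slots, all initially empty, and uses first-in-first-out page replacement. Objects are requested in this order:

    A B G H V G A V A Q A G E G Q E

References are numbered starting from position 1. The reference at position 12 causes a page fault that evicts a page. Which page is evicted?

pos 1: A: miss, frames [A]
pos 2: B: miss, frames [A, B]
pos 3: G: miss, frames [A, B, G]
pos 4: H: miss, evict A, frames [B, G, H]
pos 5: V: miss, evict B, frames [G, H, V]
pos 6: G: hit
pos 7: A: miss, evict G, frames [H, V, A]
pos 8: V: hit
pos 9: A: hit
pos 10: Q: miss, evict H, frames [V, A, Q]
pos 11: A: hit
pos 12: G: miss, evict V, frames [A, Q, G]
At position 12, page V is evicted.

V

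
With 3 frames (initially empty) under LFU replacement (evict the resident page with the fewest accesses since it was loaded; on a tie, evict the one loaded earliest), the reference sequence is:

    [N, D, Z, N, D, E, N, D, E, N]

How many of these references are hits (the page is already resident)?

6

N -> miss, frames (N)
D -> miss, frames (N D)
Z -> miss, frames (N D Z)
N -> hit
D -> hit
E -> miss, evict Z, frames (N D E)
N -> hit
D -> hit
E -> hit
N -> hit
Hits: 6.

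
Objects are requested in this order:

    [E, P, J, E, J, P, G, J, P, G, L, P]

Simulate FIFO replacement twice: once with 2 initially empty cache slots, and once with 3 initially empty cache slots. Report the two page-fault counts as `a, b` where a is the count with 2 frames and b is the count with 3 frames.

11, 6

2 frames: F F F F . F F F F F F F → 11 faults.
3 frames: F F F . . . F . . . F F → 6 faults.
6 < 11: adding a frame reduced faults, as is typical.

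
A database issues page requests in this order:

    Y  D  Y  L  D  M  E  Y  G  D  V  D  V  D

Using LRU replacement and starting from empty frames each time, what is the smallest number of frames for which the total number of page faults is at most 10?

2

f=1: 14 faults
f=2: 10 faults
f=3: 9 faults
f=4: 9 faults
f=5: 7 faults
f=6: 7 faults
f=7: 7 faults
Smallest f with faults ≤ 10 is 2.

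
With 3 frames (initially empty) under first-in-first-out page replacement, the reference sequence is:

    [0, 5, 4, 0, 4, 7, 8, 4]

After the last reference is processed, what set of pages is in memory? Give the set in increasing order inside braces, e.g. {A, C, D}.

{4, 7, 8}

0 → miss, frames [0]
5 → miss, frames [0, 5]
4 → miss, frames [0, 5, 4]
0 → hit
4 → hit
7 → miss, evict 0, frames [5, 4, 7]
8 → miss, evict 5, frames [4, 7, 8]
4 → hit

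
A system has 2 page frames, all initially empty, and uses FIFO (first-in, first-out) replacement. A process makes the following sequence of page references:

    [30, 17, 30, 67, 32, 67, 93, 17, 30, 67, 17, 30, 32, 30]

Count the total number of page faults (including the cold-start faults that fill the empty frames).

11

30 → miss, frames (30)
17 → miss, frames (30 17)
30 → hit
67 → miss, evict 30, frames (17 67)
32 → miss, evict 17, frames (67 32)
67 → hit
93 → miss, evict 67, frames (32 93)
17 → miss, evict 32, frames (93 17)
30 → miss, evict 93, frames (17 30)
67 → miss, evict 17, frames (30 67)
17 → miss, evict 30, frames (67 17)
30 → miss, evict 67, frames (17 30)
32 → miss, evict 17, frames (30 32)
30 → hit
Page faults: 11.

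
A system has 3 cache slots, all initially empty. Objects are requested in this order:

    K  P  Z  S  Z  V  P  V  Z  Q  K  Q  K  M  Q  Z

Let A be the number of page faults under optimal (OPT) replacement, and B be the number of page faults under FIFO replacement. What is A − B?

Under OPT: F F F F . F . . . F F . . F . . → 8 faults.
Under FIFO: F F F F . F F . F F F . . F . F → 11 faults.
A − B = 8 − 11 = -3.

-3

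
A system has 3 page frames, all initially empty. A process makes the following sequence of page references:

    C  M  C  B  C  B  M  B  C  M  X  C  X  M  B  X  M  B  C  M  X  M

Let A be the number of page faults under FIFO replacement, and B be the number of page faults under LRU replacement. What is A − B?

3

Under FIFO: F F . F . . . . . . F F . F F F . . F F . . → 10 faults.
Under LRU: F F . F . . . . . . F . . . F . . . F . F . → 7 faults.
A − B = 10 − 7 = 3.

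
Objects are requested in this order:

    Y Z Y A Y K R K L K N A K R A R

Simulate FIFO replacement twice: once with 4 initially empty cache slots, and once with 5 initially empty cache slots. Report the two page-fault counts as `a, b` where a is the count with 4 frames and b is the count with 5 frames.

4 frames: F F . F . F F . F . F F F F . . → 10 faults.
5 frames: F F . F . F F . F . F . . . . . → 7 faults.
7 < 10: adding a frame reduced faults, as is typical.

10, 7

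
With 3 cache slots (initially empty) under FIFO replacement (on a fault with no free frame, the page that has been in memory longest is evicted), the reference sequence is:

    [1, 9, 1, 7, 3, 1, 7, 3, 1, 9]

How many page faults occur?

1: miss, frames {1}
9: miss, frames {1,9}
1: hit
7: miss, frames {1,9,7}
3: miss, evict 1, frames {9,7,3}
1: miss, evict 9, frames {7,3,1}
7: hit
3: hit
1: hit
9: miss, evict 7, frames {3,1,9}
Page faults: 6.

6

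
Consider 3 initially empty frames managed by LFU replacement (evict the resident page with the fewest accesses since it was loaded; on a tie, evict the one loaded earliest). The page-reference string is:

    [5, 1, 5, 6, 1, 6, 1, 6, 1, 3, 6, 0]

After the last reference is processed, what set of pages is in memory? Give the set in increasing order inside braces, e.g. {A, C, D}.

5 -> miss, frames (5)
1 -> miss, frames (5 1)
5 -> hit
6 -> miss, frames (5 1 6)
1 -> hit
6 -> hit
1 -> hit
6 -> hit
1 -> hit
3 -> miss, evict 5, frames (1 6 3)
6 -> hit
0 -> miss, evict 3, frames (1 6 0)

{0, 1, 6}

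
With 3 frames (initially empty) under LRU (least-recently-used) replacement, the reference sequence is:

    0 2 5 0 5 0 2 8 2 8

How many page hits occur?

0 → fault, frames (0)
2 → fault, frames (0 2)
5 → fault, frames (0 2 5)
0 → hit
5 → hit
0 → hit
2 → hit
8 → fault, evict 5, frames (0 2 8)
2 → hit
8 → hit
Hits: 6.

6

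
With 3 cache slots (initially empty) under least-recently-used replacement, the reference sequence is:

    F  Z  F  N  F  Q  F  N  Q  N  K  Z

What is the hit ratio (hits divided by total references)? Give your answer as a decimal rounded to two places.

F: fault, frames {F}
Z: fault, frames {F,Z}
F: hit
N: fault, frames {Z,F,N}
F: hit
Q: fault, evict Z, frames {N,F,Q}
F: hit
N: hit
Q: hit
N: hit
K: fault, evict F, frames {Q,N,K}
Z: fault, evict Q, frames {N,K,Z}
Hits: 6 of 12 references → 6/12 = 0.5000.

0.50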